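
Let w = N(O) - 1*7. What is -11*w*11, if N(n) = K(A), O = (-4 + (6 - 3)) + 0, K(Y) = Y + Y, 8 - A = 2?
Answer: -605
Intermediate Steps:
A = 6 (A = 8 - 1*2 = 8 - 2 = 6)
K(Y) = 2*Y
O = -1 (O = (-4 + 3) + 0 = -1 + 0 = -1)
N(n) = 12 (N(n) = 2*6 = 12)
w = 5 (w = 12 - 1*7 = 12 - 7 = 5)
-11*w*11 = -11*5*11 = -55*11 = -605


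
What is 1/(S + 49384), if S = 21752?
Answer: 1/71136 ≈ 1.4058e-5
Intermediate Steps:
1/(S + 49384) = 1/(21752 + 49384) = 1/71136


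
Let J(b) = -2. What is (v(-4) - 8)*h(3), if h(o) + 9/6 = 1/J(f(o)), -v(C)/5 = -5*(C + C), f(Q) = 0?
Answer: 416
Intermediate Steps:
v(C) = 50*C (v(C) = -(-25)*(C + C) = -(-25)*2*C = -(-50)*C = 50*C)
h(o) = -2 (h(o) = -3/2 + 1/(-2) = -3/2 - ½ = -2)
(v(-4) - 8)*h(3) = (50*(-4) - 8)*(-2) = (-200 - 8)*(-2) = -208*(-2) = 416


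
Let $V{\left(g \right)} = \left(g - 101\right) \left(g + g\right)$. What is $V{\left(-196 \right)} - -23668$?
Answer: $140092$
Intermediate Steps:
$V{\left(g \right)} = 2 g \left(-101 + g\right)$ ($V{\left(g \right)} = \left(-101 + g\right) 2 g = 2 g \left(-101 + g\right)$)
$V{\left(-196 \right)} - -23668 = 2 \left(-196\right) \left(-101 - 196\right) - -23668 = 2 \left(-196\right) \left(-297\right) + 23668 = 116424 + 23668 = 140092$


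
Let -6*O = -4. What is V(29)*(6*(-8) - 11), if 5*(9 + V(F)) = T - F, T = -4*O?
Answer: 2714/3 ≈ 904.67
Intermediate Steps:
O = 2/3 (O = -1/6*(-4) = 2/3 ≈ 0.66667)
T = -8/3 (T = -4*2/3 = -8/3 ≈ -2.6667)
V(F) = -143/15 - F/5 (V(F) = -9 + (-8/3 - F)/5 = -9 + (-8/15 - F/5) = -143/15 - F/5)
V(29)*(6*(-8) - 11) = (-143/15 - 1/5*29)*(6*(-8) - 11) = (-143/15 - 29/5)*(-48 - 11) = -46/3*(-59) = 2714/3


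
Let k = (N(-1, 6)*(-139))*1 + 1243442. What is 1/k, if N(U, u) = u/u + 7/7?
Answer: 1/1243164 ≈ 8.0440e-7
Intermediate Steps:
N(U, u) = 2 (N(U, u) = 1 + 7*(⅐) = 1 + 1 = 2)
k = 1243164 (k = (2*(-139))*1 + 1243442 = -278*1 + 1243442 = -278 + 1243442 = 1243164)
1/k = 1/1243164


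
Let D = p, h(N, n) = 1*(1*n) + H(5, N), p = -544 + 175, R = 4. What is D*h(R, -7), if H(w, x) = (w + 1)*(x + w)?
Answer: -17343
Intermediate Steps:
H(w, x) = (1 + w)*(w + x)
p = -369
h(N, n) = 30 + n + 6*N (h(N, n) = 1*(1*n) + (5 + N + 5² + 5*N) = 1*n + (5 + N + 25 + 5*N) = n + (30 + 6*N) = 30 + n + 6*N)
D = -369
D*h(R, -7) = -369*(30 - 7 + 6*4) = -369*(30 - 7 + 24) = -369*47 = -17343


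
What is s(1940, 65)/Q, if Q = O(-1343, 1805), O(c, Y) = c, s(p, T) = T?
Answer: -65/1343 ≈ -0.048399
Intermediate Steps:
Q = -1343
s(1940, 65)/Q = 65/(-1343) = 65*(-1/1343) = -65/1343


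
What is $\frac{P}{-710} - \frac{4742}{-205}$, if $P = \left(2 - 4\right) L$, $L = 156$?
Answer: $\frac{343078}{14555} \approx 23.571$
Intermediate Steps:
$P = -312$ ($P = \left(2 - 4\right) 156 = \left(-2\right) 156 = -312$)
$\frac{P}{-710} - \frac{4742}{-205} = - \frac{312}{-710} - \frac{4742}{-205} = \left(-312\right) \left(- \frac{1}{710}\right) - - \frac{4742}{205} = \frac{156}{355} + \frac{4742}{205} = \frac{343078}{14555}$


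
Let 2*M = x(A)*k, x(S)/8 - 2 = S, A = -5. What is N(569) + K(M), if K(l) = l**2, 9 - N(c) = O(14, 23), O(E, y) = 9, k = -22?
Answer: 69696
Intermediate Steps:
x(S) = 16 + 8*S
N(c) = 0 (N(c) = 9 - 1*9 = 9 - 9 = 0)
M = 264 (M = ((16 + 8*(-5))*(-22))/2 = ((16 - 40)*(-22))/2 = (-24*(-22))/2 = (1/2)*528 = 264)
N(569) + K(M) = 0 + 264**2 = 0 + 69696 = 69696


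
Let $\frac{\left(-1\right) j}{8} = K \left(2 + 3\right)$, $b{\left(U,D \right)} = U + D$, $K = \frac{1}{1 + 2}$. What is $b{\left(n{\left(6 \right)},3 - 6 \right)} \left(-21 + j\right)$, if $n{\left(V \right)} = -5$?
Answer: $\frac{824}{3} \approx 274.67$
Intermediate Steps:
$K = \frac{1}{3} \approx 0.33333$
$b{\left(U,D \right)} = D + U$
$j = - \frac{40}{3}$ ($j = - 8 \frac{2 + 3}{3} = - 8 \cdot \frac{1}{3} \cdot 5 = \left(-8\right) \frac{5}{3} = - \frac{40}{3} \approx -13.333$)
$b{\left(n{\left(6 \right)},3 - 6 \right)} \left(-21 + j\right) = \left(\left(3 - 6\right) - 5\right) \left(-21 - \frac{40}{3}\right) = \left(\left(3 - 6\right) - 5\right) \left(- \frac{103}{3}\right) = \left(-3 - 5\right) \left(- \frac{103}{3}\right) = \left(-8\right) \left(- \frac{103}{3}\right) = \frac{824}{3}$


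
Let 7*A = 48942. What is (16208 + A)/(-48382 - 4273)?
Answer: -162398/368585 ≈ -0.44060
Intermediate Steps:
A = 48942/7 (A = (⅐)*48942 = 48942/7 ≈ 6991.7)
(16208 + A)/(-48382 - 4273) = (16208 + 48942/7)/(-48382 - 4273) = (162398/7)/(-52655) = (162398/7)*(-1/52655) = -162398/368585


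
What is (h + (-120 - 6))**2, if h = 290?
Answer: 26896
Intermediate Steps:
(h + (-120 - 6))**2 = (290 + (-120 - 6))**2 = (290 - 126)**2 = 164**2 = 26896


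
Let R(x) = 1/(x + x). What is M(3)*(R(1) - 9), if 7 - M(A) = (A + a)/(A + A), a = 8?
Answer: -527/12 ≈ -43.917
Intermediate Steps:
R(x) = 1/(2*x)
M(A) = 7 - (8 + A)/(2*A) (M(A) = 7 - (A + 8)/(A + A) = 7 - (8 + A)/(2*A))
M(3)*(R(1) - 9) = (13/2 - 4/3)*((½)/1 - 9) = (13/2 - 4*⅓)*((½)*1 - 9) = (13/2 - 4/3)*(½ - 9) = (31/6)*(-17/2) = -527/12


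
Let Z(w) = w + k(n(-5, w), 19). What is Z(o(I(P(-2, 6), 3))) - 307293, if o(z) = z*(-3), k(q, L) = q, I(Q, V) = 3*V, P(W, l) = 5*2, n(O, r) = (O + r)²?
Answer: -306296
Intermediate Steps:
P(W, l) = 10
o(z) = -3*z
Z(w) = w + (-5 + w)²
Z(o(I(P(-2, 6), 3))) - 307293 = (-9*3 + (-5 - 9*3)²) - 307293 = (-3*9 + (-5 - 3*9)²) - 307293 = (-27 + (-5 - 27)²) - 307293 = (-27 + (-32)²) - 307293 = (-27 + 1024) - 307293 = 997 - 307293 = -306296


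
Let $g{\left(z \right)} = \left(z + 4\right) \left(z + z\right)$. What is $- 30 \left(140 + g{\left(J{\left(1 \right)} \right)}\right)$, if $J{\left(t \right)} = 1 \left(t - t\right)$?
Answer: $-4200$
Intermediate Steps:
$J{\left(t \right)} = 0$ ($J{\left(t \right)} = 1 \cdot 0 = 0$)
$g{\left(z \right)} = 2 z \left(4 + z\right)$ ($g{\left(z \right)} = \left(4 + z\right) 2 z = 2 z \left(4 + z\right)$)
$- 30 \left(140 + g{\left(J{\left(1 \right)} \right)}\right) = - 30 \left(140 + 2 \cdot 0 \left(4 + 0\right)\right) = - 30 \left(140 + 2 \cdot 0 \cdot 4\right) = - 30 \left(140 + 0\right) = \left(-30\right) 140 = -4200$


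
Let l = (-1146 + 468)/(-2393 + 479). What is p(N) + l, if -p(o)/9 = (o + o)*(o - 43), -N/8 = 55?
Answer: -1220289727/319 ≈ -3.8254e+6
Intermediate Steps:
N = -440 (N = -8*55 = -440)
p(o) = -18*o*(-43 + o) (p(o) = -9*(o + o)*(o - 43) = -9*2*o*(-43 + o) = -18*o*(-43 + o))
l = 113/319 (l = -678/(-1914) = -678*(-1/1914) = 113/319 ≈ 0.35423)
p(N) + l = 18*(-440)*(43 - 1*(-440)) + 113/319 = 18*(-440)*(43 + 440) + 113/319 = 18*(-440)*483 + 113/319 = -3825360 + 113/319 = -1220289727/319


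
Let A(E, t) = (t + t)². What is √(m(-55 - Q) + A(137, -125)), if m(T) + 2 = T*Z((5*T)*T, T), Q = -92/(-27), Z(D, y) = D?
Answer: I*√55137861093/243 ≈ 966.31*I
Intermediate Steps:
Q = 92/27 (Q = -92*(-1/27) = 92/27 ≈ 3.4074)
m(T) = -2 + 5*T³ (m(T) = -2 + T*((5*T)*T) = -2 + T*(5*T²) = -2 + 5*T³)
A(E, t) = 4*t² (A(E, t) = (2*t)² = 4*t²)
√(m(-55 - Q) + A(137, -125)) = √((-2 + 5*(-55 - 1*92/27)³) + 4*(-125)²) = √((-2 + 5*(-55 - 92/27)³) + 4*15625) = √((-2 + 5*(-1577/27)³) + 62500) = √((-2 + 5*(-3921887033/19683)) + 62500) = √((-2 - 19609435165/19683) + 62500) = √(-19609474531/19683 + 62500) = √(-18379287031/19683) = I*√55137861093/243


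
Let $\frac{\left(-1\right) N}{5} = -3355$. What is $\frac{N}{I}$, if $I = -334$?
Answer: $- \frac{16775}{334} \approx -50.225$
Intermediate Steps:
$N = 16775$ ($N = \left(-5\right) \left(-3355\right) = 16775$)
$\frac{N}{I} = \frac{16775}{-334} = 16775 \left(- \frac{1}{334}\right) = - \frac{16775}{334}$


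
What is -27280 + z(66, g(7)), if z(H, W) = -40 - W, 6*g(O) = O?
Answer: -163927/6 ≈ -27321.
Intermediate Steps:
g(O) = O/6
-27280 + z(66, g(7)) = -27280 + (-40 - 7/6) = -27280 - 247/6 = -163927/6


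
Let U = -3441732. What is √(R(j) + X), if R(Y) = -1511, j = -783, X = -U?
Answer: √3440221 ≈ 1854.8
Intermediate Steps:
X = 3441732 (X = -1*(-3441732) = 3441732)
√(R(j) + X) = √(-1511 + 3441732) = √3440221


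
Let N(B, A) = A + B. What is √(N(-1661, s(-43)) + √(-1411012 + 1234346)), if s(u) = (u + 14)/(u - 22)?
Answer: √(-7015840 + 4225*I*√176666)/65 ≈ 5.1171 + 41.07*I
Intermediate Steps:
s(u) = (14 + u)/(-22 + u)
√(N(-1661, s(-43)) + √(-1411012 + 1234346)) = √(((14 - 43)/(-22 - 43) - 1661) + √(-1411012 + 1234346)) = √((-29/(-65) - 1661) + √(-176666)) = √((-1/65*(-29) - 1661) + I*√176666) = √((29/65 - 1661) + I*√176666) = √(-107936/65 + I*√176666)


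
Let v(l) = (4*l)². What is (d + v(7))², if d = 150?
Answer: 872356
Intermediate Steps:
v(l) = 16*l²
(d + v(7))² = (150 + 16*7²)² = (150 + 16*49)² = (150 + 784)² = 934² = 872356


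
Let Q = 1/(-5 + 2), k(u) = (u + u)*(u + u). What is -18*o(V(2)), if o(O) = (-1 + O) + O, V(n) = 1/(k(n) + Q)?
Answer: 738/47 ≈ 15.702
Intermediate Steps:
k(u) = 4*u² (k(u) = (2*u)*(2*u) = 4*u²)
Q = -⅓ (Q = 1/(-3) = -⅓ ≈ -0.33333)
V(n) = 1/(-⅓ + 4*n²) (V(n) = 1/(4*n² - ⅓) = 1/(-⅓ + 4*n²))
o(O) = -1 + 2*O
-18*o(V(2)) = -18*(-1 + 2*(3/(-1 + 12*2²))) = -18*(-1 + 2*(3/(-1 + 12*4))) = -18*(-1 + 2*(3/(-1 + 48))) = -18*(-1 + 2*(3/47)) = -18*(-1 + 6/47) = -18*(-41/47) = 738/47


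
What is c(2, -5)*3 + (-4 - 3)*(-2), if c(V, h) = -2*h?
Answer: 44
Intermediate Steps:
c(2, -5)*3 + (-4 - 3)*(-2) = -2*(-5)*3 + (-4 - 3)*(-2) = 10*3 - 7*(-2) = 30 + 14 = 44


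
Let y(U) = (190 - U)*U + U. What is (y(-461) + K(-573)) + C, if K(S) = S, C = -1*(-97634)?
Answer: -203511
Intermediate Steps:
y(U) = U + U*(190 - U) (y(U) = U*(190 - U) + U = U + U*(190 - U))
C = 97634
(y(-461) + K(-573)) + C = (-461*(191 - 1*(-461)) - 573) + 97634 = (-461*(191 + 461) - 573) + 97634 = (-461*652 - 573) + 97634 = (-300572 - 573) + 97634 = -301145 + 97634 = -203511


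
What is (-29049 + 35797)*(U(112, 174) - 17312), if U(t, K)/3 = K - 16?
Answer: -113622824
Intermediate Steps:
U(t, K) = -48 + 3*K (U(t, K) = 3*(K - 16) = 3*(-16 + K) = -48 + 3*K)
(-29049 + 35797)*(U(112, 174) - 17312) = (-29049 + 35797)*((-48 + 3*174) - 17312) = 6748*((-48 + 522) - 17312) = 6748*(474 - 17312) = 6748*(-16838) = -113622824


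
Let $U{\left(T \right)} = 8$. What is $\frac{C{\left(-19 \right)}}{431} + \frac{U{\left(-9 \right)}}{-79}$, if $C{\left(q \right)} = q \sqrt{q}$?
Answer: $- \frac{8}{79} - \frac{19 i \sqrt{19}}{431} \approx -0.10127 - 0.19216 i$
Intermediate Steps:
$C{\left(q \right)} = q^{\frac{3}{2}}$
$\frac{C{\left(-19 \right)}}{431} + \frac{U{\left(-9 \right)}}{-79} = \frac{\left(-19\right)^{\frac{3}{2}}}{431} + \frac{8}{-79} = - 19 i \sqrt{19} \cdot \frac{1}{431} + 8 \left(- \frac{1}{79}\right) = - \frac{19 i \sqrt{19}}{431} - \frac{8}{79} = - \frac{8}{79} - \frac{19 i \sqrt{19}}{431}$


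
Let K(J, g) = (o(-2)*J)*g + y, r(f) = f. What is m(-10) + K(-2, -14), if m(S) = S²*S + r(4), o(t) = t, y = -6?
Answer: -1058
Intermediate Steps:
K(J, g) = -6 - 2*J*g (K(J, g) = (-2*J)*g - 6 = -2*J*g - 6 = -6 - 2*J*g)
m(S) = 4 + S³ (m(S) = S²*S + 4 = S³ + 4 = 4 + S³)
m(-10) + K(-2, -14) = (4 + (-10)³) + (-6 - 2*(-2)*(-14)) = (4 - 1000) + (-6 - 56) = -996 - 62 = -1058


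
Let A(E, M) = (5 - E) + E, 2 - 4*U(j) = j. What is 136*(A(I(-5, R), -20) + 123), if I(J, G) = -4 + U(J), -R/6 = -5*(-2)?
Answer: 17408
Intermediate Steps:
R = -60 (R = -(-30)*(-2) = -6*10 = -60)
U(j) = ½ - j/4
I(J, G) = -7/2 - J/4 (I(J, G) = -4 + (½ - J/4) = -7/2 - J/4)
A(E, M) = 5
136*(A(I(-5, R), -20) + 123) = 136*(5 + 123) = 136*128 = 17408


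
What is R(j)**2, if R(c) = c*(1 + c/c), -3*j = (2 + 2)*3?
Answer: 64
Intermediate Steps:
j = -4 (j = -(2 + 2)*3/3 = -4*3/3 = -1/3*12 = -4)
R(c) = 2*c (R(c) = c*(1 + 1) = c*2 = 2*c)
R(j)**2 = (2*(-4))**2 = (-8)**2 = 64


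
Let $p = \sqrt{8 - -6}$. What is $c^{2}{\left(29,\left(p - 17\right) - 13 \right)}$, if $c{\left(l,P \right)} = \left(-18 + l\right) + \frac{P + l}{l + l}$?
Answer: $\frac{\left(637 + \sqrt{14}\right)^{2}}{3364} \approx 122.04$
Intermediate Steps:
$p = \sqrt{14}$ ($p = \sqrt{8 + 6} = \sqrt{14} \approx 3.7417$)
$c{\left(l,P \right)} = -18 + l + \frac{P + l}{2 l}$ ($c{\left(l,P \right)} = \left(-18 + l\right) + \frac{P + l}{2 l} = -18 + l + \frac{P + l}{2 l}$)
$c^{2}{\left(29,\left(p - 17\right) - 13 \right)} = \left(- \frac{35}{2} + 29 + \frac{\left(\sqrt{14} - 17\right) - 13}{2 \cdot 29}\right)^{2} = \left(- \frac{35}{2} + 29 + \frac{1}{2} \left(\left(-17 + \sqrt{14}\right) - 13\right) \frac{1}{29}\right)^{2} = \left(- \frac{35}{2} + 29 + \frac{1}{2} \left(-30 + \sqrt{14}\right) \frac{1}{29}\right)^{2} = \left(- \frac{35}{2} + 29 - \left(\frac{15}{29} - \frac{\sqrt{14}}{58}\right)\right)^{2} = \left(\frac{637}{58} + \frac{\sqrt{14}}{58}\right)^{2}$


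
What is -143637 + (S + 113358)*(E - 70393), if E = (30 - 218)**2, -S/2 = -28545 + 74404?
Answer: -758603997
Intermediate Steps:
S = -91718 (S = -2*(-28545 + 74404) = -2*45859 = -91718)
E = 35344 (E = (-188)**2 = 35344)
-143637 + (S + 113358)*(E - 70393) = -143637 + (-91718 + 113358)*(35344 - 70393) = -143637 + 21640*(-35049) = -143637 - 758460360 = -758603997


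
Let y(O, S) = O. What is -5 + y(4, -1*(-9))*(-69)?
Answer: -281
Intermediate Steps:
-5 + y(4, -1*(-9))*(-69) = -5 + 4*(-69) = -5 - 276 = -281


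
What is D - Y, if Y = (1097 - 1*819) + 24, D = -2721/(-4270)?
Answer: -1286819/4270 ≈ -301.36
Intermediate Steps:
D = 2721/4270 (D = -2721*(-1/4270) = 2721/4270 ≈ 0.63724)
Y = 302 (Y = (1097 - 819) + 24 = 278 + 24 = 302)
D - Y = 2721/4270 - 1*302 = 2721/4270 - 302 = -1286819/4270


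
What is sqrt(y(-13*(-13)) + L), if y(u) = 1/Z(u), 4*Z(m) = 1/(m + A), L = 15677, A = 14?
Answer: sqrt(16409) ≈ 128.10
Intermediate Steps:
Z(m) = 1/(4*(14 + m)) (Z(m) = 1/(4*(m + 14)) = 1/(4*(14 + m)))
y(u) = 56 + 4*u (y(u) = 1/(1/(4*(14 + u))) = 56 + 4*u)
sqrt(y(-13*(-13)) + L) = sqrt((56 + 4*(-13*(-13))) + 15677) = sqrt((56 + 4*169) + 15677) = sqrt((56 + 676) + 15677) = sqrt(732 + 15677) = sqrt(16409)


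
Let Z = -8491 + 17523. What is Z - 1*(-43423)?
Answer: 52455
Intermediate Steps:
Z = 9032
Z - 1*(-43423) = 9032 - 1*(-43423) = 9032 + 43423 = 52455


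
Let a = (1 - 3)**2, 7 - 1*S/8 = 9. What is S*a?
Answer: -64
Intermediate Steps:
S = -16 (S = 56 - 8*9 = 56 - 72 = -16)
a = 4 (a = (-2)**2 = 4)
S*a = -16*4 = -64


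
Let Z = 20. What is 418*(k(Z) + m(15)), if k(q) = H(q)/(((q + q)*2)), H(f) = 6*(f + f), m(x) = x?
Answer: 7524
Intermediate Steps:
H(f) = 12*f (H(f) = 6*(2*f) = 12*f)
k(q) = 3 (k(q) = (12*q)/(((q + q)*2)) = (12*q)/(((2*q)*2)) = (12*q)/((4*q)) = (12*q)*(1/(4*q)) = 3)
418*(k(Z) + m(15)) = 418*(3 + 15) = 418*18 = 7524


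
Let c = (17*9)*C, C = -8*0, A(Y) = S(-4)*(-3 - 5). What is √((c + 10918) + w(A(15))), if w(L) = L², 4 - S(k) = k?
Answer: √15014 ≈ 122.53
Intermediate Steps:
S(k) = 4 - k
A(Y) = -64 (A(Y) = (4 - 1*(-4))*(-3 - 5) = (4 + 4)*(-8) = 8*(-8) = -64)
C = 0
c = 0 (c = (17*9)*0 = 153*0 = 0)
√((c + 10918) + w(A(15))) = √((0 + 10918) + (-64)²) = √(10918 + 4096) = √15014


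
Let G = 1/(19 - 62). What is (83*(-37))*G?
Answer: 3071/43 ≈ 71.419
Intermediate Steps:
G = -1/43 (G = 1/(-43) = -1/43 ≈ -0.023256)
(83*(-37))*G = (83*(-37))*(-1/43) = -3071*(-1/43) = 3071/43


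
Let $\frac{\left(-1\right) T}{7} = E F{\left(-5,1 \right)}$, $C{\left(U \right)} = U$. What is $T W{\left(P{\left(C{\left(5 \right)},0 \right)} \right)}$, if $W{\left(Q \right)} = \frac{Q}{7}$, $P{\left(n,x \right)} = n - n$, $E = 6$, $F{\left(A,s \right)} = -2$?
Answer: $0$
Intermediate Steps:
$P{\left(n,x \right)} = 0$
$W{\left(Q \right)} = \frac{Q}{7}$ ($W{\left(Q \right)} = Q \frac{1}{7} = \frac{Q}{7}$)
$T = 84$ ($T = - 7 \cdot 6 \left(-2\right) = \left(-7\right) \left(-12\right) = 84$)
$T W{\left(P{\left(C{\left(5 \right)},0 \right)} \right)} = 84 \cdot \frac{1}{7} \cdot 0 = 84 \cdot 0 = 0$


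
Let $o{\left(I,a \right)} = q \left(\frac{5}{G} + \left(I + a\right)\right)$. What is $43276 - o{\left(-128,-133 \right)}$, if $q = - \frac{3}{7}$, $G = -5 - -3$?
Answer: $\frac{604283}{14} \approx 43163.0$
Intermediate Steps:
$G = -2$ ($G = -5 + 3 = -2$)
$q = - \frac{3}{7}$ ($q = \left(-3\right) \frac{1}{7} = - \frac{3}{7} \approx -0.42857$)
$o{\left(I,a \right)} = \frac{15}{14} - \frac{3 I}{7} - \frac{3 a}{7}$ ($o{\left(I,a \right)} = - \frac{3 \left(\frac{5}{-2} + \left(I + a\right)\right)}{7} = - \frac{3 \left(5 \left(- \frac{1}{2}\right) + \left(I + a\right)\right)}{7} = - \frac{3 \left(- \frac{5}{2} + \left(I + a\right)\right)}{7} = - \frac{3 \left(- \frac{5}{2} + I + a\right)}{7} = \frac{15}{14} - \frac{3 I}{7} - \frac{3 a}{7}$)
$43276 - o{\left(-128,-133 \right)} = 43276 - \left(\frac{15}{14} - - \frac{384}{7} - -57\right) = 43276 - \left(\frac{15}{14} + \frac{384}{7} + 57\right) = 43276 - \frac{1581}{14} = \frac{604283}{14}$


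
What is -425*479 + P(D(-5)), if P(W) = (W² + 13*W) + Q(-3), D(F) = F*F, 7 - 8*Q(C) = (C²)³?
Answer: -810861/4 ≈ -2.0272e+5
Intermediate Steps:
Q(C) = 7/8 - C⁶/8
D(F) = F²
P(W) = -361/4 + W² + 13*W (P(W) = (W² + 13*W) + (7/8 - ⅛*(-3)⁶) = (W² + 13*W) + (7/8 - ⅛*729) = (W² + 13*W) + (7/8 - 729/8) = (W² + 13*W) - 361/4 = -361/4 + W² + 13*W)
-425*479 + P(D(-5)) = -425*479 + (-361/4 + ((-5)²)² + 13*(-5)²) = -203575 + (-361/4 + 25² + 13*25) = -203575 + (-361/4 + 625 + 325) = -203575 + 3439/4 = -810861/4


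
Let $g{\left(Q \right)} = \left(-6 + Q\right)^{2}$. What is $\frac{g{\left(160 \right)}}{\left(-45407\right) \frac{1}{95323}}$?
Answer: $- \frac{2260680268}{45407} \approx -49787.0$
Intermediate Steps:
$\frac{g{\left(160 \right)}}{\left(-45407\right) \frac{1}{95323}} = \frac{\left(-6 + 160\right)^{2}}{\left(-45407\right) \frac{1}{95323}} = \frac{154^{2}}{\left(-45407\right) \frac{1}{95323}} = \frac{23716}{- \frac{45407}{95323}} = 23716 \left(- \frac{95323}{45407}\right) = - \frac{2260680268}{45407}$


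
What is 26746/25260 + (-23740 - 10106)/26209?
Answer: -76982023/331019670 ≈ -0.23256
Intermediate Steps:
26746/25260 + (-23740 - 10106)/26209 = 26746*(1/25260) - 33846*1/26209 = 13373/12630 - 33846/26209 = -76982023/331019670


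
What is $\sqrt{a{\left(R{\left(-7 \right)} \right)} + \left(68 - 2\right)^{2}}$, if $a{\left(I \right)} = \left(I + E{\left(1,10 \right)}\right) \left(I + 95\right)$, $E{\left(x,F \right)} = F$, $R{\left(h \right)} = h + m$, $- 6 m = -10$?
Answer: $\frac{\sqrt{42970}}{3} \approx 69.097$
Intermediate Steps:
$m = \frac{5}{3}$ ($m = \left(- \frac{1}{6}\right) \left(-10\right) = \frac{5}{3} \approx 1.6667$)
$R{\left(h \right)} = \frac{5}{3} + h$ ($R{\left(h \right)} = h + \frac{5}{3} = \frac{5}{3} + h$)
$a{\left(I \right)} = \left(10 + I\right) \left(95 + I\right)$ ($a{\left(I \right)} = \left(I + 10\right) \left(I + 95\right) = \left(10 + I\right) \left(95 + I\right)$)
$\sqrt{a{\left(R{\left(-7 \right)} \right)} + \left(68 - 2\right)^{2}} = \sqrt{\left(950 + \left(\frac{5}{3} - 7\right)^{2} + 105 \left(\frac{5}{3} - 7\right)\right) + \left(68 - 2\right)^{2}} = \sqrt{\left(950 + \left(- \frac{16}{3}\right)^{2} + 105 \left(- \frac{16}{3}\right)\right) + 66^{2}} = \sqrt{\left(950 + \frac{256}{9} - 560\right) + 4356} = \sqrt{\frac{3766}{9} + 4356} = \sqrt{\frac{42970}{9}} = \frac{\sqrt{42970}}{3}$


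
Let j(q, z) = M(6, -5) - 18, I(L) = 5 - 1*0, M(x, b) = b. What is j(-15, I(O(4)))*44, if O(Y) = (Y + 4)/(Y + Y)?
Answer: -1012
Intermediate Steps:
O(Y) = (4 + Y)/(2*Y) (O(Y) = (4 + Y)/((2*Y)) = (4 + Y)*(1/(2*Y)) = (4 + Y)/(2*Y))
I(L) = 5 (I(L) = 5 + 0 = 5)
j(q, z) = -23 (j(q, z) = -5 - 18 = -23)
j(-15, I(O(4)))*44 = -23*44 = -1012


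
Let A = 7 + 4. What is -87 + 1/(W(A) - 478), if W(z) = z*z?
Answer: -31060/357 ≈ -87.003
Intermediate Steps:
A = 11
W(z) = z²
-87 + 1/(W(A) - 478) = -87 + 1/(11² - 478) = -87 + 1/(121 - 478) = -87 + 1/(-357) = -87 - 1/357 = -31060/357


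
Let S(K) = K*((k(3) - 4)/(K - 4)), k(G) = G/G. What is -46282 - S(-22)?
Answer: -601633/13 ≈ -46279.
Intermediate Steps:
k(G) = 1
S(K) = -3*K/(-4 + K) (S(K) = K*((1 - 4)/(K - 4)) = K*(-3/(-4 + K)) = -3*K/(-4 + K))
-46282 - S(-22) = -46282 - (-3)*(-22)/(-4 - 22) = -46282 - (-3)*(-22)/(-26) = -46282 - (-3)*(-22)*(-1)/26 = -46282 - 1*(-33/13) = -46282 + 33/13 = -601633/13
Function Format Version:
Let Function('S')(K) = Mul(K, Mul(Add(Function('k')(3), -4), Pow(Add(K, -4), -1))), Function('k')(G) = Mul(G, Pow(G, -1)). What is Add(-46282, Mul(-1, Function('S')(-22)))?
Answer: Rational(-601633, 13) ≈ -46279.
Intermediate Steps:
Function('k')(G) = 1
Function('S')(K) = Mul(-3, K, Pow(Add(-4, K), -1)) (Function('S')(K) = Mul(K, Mul(Add(1, -4), Pow(Add(K, -4), -1))) = Mul(K, Mul(-3, Pow(Add(-4, K), -1))) = Mul(-3, K, Pow(Add(-4, K), -1)))
Add(-46282, Mul(-1, Function('S')(-22))) = Add(-46282, Mul(-1, Mul(-3, -22, Pow(Add(-4, -22), -1)))) = Add(-46282, Mul(-1, Mul(-3, -22, Pow(-26, -1)))) = Add(-46282, Mul(-1, Mul(-3, -22, Rational(-1, 26)))) = Add(-46282, Mul(-1, Rational(-33, 13))) = Add(-46282, Rational(33, 13)) = Rational(-601633, 13)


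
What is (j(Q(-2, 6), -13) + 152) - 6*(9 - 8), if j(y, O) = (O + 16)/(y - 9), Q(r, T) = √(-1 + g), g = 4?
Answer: 3787/26 - √3/26 ≈ 145.59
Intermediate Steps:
Q(r, T) = √3 (Q(r, T) = √(-1 + 4) = √3)
j(y, O) = (16 + O)/(-9 + y)
(j(Q(-2, 6), -13) + 152) - 6*(9 - 8) = ((16 - 13)/(-9 + √3) + 152) - 6*(9 - 8) = (3/(-9 + √3) + 152) - 6*1 = (3/(-9 + √3) + 152) - 6 = (152 + 3/(-9 + √3)) - 6 = 146 + 3/(-9 + √3)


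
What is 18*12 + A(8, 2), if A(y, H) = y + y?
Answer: 232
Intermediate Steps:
A(y, H) = 2*y
18*12 + A(8, 2) = 18*12 + 2*8 = 216 + 16 = 232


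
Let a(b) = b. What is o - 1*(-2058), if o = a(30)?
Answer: 2088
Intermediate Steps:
o = 30
o - 1*(-2058) = 30 - 1*(-2058) = 30 + 2058 = 2088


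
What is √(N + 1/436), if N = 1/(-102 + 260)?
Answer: 3*√284163/17222 ≈ 0.092858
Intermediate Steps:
N = 1/158 ≈ 0.0063291
√(N + 1/436) = √(1/158 + 1/436) = √(297/34444) = 3*√284163/17222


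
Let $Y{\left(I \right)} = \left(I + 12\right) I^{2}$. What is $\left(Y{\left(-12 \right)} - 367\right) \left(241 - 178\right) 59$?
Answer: $-1364139$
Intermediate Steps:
$Y{\left(I \right)} = I^{2} \left(12 + I\right)$ ($Y{\left(I \right)} = \left(12 + I\right) I^{2} = I^{2} \left(12 + I\right)$)
$\left(Y{\left(-12 \right)} - 367\right) \left(241 - 178\right) 59 = \left(\left(-12\right)^{2} \left(12 - 12\right) - 367\right) \left(241 - 178\right) 59 = \left(144 \cdot 0 - 367\right) 63 \cdot 59 = \left(0 - 367\right) 63 \cdot 59 = \left(-367\right) 63 \cdot 59 = \left(-23121\right) 59 = -1364139$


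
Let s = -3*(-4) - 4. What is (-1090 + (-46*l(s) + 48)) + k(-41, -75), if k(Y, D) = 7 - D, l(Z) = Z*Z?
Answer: -3904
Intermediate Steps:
s = 8 (s = 12 - 4 = 8)
l(Z) = Z²
(-1090 + (-46*l(s) + 48)) + k(-41, -75) = (-1090 + (-46*8² + 48)) + (7 - 1*(-75)) = (-1090 + (-46*64 + 48)) + (7 + 75) = (-1090 + (-2944 + 48)) + 82 = (-1090 - 2896) + 82 = -3986 + 82 = -3904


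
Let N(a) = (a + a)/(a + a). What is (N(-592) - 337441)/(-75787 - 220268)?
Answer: 22496/19737 ≈ 1.1398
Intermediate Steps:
N(a) = 1 (N(a) = (2*a)/((2*a)) = (2*a)*(1/(2*a)) = 1)
(N(-592) - 337441)/(-75787 - 220268) = (1 - 337441)/(-75787 - 220268) = -337440/(-296055) = -337440*(-1/296055) = 22496/19737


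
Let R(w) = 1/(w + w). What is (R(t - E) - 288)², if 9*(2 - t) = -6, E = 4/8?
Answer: 13995081/169 ≈ 82811.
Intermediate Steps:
E = ½ (E = 4*(⅛) = ½ ≈ 0.50000)
t = 8/3 (t = 2 - ⅑*(-6) = 2 + ⅔ = 8/3 ≈ 2.6667)
R(w) = 1/(2*w)
(R(t - E) - 288)² = (1/(2*(8/3 - 1*½)) - 288)² = (1/(2*(8/3 - ½)) - 288)² = (1/(2*(13/6)) - 288)² = ((½)*(6/13) - 288)² = (3/13 - 288)² = (-3741/13)² = 13995081/169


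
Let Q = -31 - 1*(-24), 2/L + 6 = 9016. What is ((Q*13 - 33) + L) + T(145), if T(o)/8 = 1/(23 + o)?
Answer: -11726494/94605 ≈ -123.95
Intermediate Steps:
L = 1/4505 (L = 2/(-6 + 9016) = 2/9010 = 2*(1/9010) = 1/4505 ≈ 0.00022198)
Q = -7 (Q = -31 + 24 = -7)
T(o) = 8/(23 + o)
((Q*13 - 33) + L) + T(145) = ((-7*13 - 33) + 1/4505) + 8/(23 + 145) = ((-91 - 33) + 1/4505) + 8/168 = (-124 + 1/4505) + 8*(1/168) = -558619/4505 + 1/21 = -11726494/94605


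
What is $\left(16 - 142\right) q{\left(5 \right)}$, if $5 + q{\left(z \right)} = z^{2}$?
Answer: $-2520$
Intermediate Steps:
$q{\left(z \right)} = -5 + z^{2}$
$\left(16 - 142\right) q{\left(5 \right)} = \left(16 - 142\right) \left(-5 + 5^{2}\right) = - 126 \left(-5 + 25\right) = \left(-126\right) 20 = -2520$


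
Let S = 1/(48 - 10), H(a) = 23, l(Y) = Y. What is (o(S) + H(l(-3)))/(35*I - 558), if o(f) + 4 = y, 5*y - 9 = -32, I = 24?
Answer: 12/235 ≈ 0.051064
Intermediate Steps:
y = -23/5 (y = 9/5 + (1/5)*(-32) = 9/5 - 32/5 = -23/5 ≈ -4.6000)
S = 1/38 ≈ 0.026316
o(f) = -43/5 (o(f) = -4 - 23/5 = -43/5)
(o(S) + H(l(-3)))/(35*I - 558) = (-43/5 + 23)/(35*24 - 558) = 72/(5*(840 - 558)) = (72/5)/282 = (72/5)*(1/282) = 12/235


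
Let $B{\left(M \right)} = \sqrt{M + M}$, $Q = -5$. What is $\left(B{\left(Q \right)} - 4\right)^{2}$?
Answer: $\left(4 - i \sqrt{10}\right)^{2} \approx 6.0 - 25.298 i$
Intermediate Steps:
$B{\left(M \right)} = \sqrt{2} \sqrt{M}$ ($B{\left(M \right)} = \sqrt{2 M} = \sqrt{2} \sqrt{M}$)
$\left(B{\left(Q \right)} - 4\right)^{2} = \left(\sqrt{2} \sqrt{-5} - 4\right)^{2} = \left(\sqrt{2} i \sqrt{5} - 4\right)^{2} = \left(i \sqrt{10} - 4\right)^{2} = \left(-4 + i \sqrt{10}\right)^{2}$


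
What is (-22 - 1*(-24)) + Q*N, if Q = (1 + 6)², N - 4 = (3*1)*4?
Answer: 786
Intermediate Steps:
N = 16 (N = 4 + (3*1)*4 = 4 + 3*4 = 4 + 12 = 16)
Q = 49 (Q = 7² = 49)
(-22 - 1*(-24)) + Q*N = (-22 - 1*(-24)) + 49*16 = (-22 + 24) + 784 = 2 + 784 = 786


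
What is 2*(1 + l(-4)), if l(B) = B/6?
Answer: ⅔ ≈ 0.66667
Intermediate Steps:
l(B) = B/6 (l(B) = B*(⅙) = B/6)
2*(1 + l(-4)) = 2*(1 + (⅙)*(-4)) = 2*(1 - ⅔) = 2*(⅓) = ⅔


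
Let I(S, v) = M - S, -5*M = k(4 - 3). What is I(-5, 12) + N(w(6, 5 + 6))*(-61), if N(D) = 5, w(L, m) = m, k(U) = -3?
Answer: -1497/5 ≈ -299.40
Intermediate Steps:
M = ⅗ (M = -⅕*(-3) = ⅗ ≈ 0.60000)
I(S, v) = ⅗ - S
I(-5, 12) + N(w(6, 5 + 6))*(-61) = (⅗ - 1*(-5)) + 5*(-61) = (⅗ + 5) - 305 = 28/5 - 305 = -1497/5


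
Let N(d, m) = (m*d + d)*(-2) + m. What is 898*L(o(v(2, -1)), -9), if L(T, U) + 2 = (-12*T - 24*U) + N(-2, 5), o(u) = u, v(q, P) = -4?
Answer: 261318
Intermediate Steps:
N(d, m) = m - 2*d - 2*d*m (N(d, m) = (d*m + d)*(-2) + m = (d + d*m)*(-2) + m = (-2*d - 2*d*m) + m = m - 2*d - 2*d*m)
L(T, U) = 27 - 24*U - 12*T (L(T, U) = -2 + ((-12*T - 24*U) + (5 - 2*(-2) - 2*(-2)*5)) = -2 + ((-24*U - 12*T) + (5 + 4 + 20)) = -2 + ((-24*U - 12*T) + 29) = -2 + (29 - 24*U - 12*T) = 27 - 24*U - 12*T)
898*L(o(v(2, -1)), -9) = 898*(27 - 24*(-9) - 12*(-4)) = 898*(27 + 216 + 48) = 898*291 = 261318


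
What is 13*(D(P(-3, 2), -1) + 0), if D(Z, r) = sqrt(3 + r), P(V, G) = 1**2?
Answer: 13*sqrt(2) ≈ 18.385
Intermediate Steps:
P(V, G) = 1
13*(D(P(-3, 2), -1) + 0) = 13*(sqrt(3 - 1) + 0) = 13*(sqrt(2) + 0) = 13*sqrt(2)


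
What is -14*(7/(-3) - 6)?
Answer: 350/3 ≈ 116.67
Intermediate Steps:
-14*(7/(-3) - 6) = -14*(7*(-⅓) - 6) = -14*(-7/3 - 6) = -14*(-25/3) = 350/3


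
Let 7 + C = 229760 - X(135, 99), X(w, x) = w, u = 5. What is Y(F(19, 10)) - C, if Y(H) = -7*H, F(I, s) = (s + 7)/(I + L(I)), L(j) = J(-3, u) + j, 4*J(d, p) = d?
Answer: -34213558/149 ≈ -2.2962e+5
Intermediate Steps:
J(d, p) = d/4
L(j) = -¾ + j (L(j) = (¼)*(-3) + j = -¾ + j)
F(I, s) = (7 + s)/(-¾ + 2*I) (F(I, s) = (s + 7)/(I + (-¾ + I)) = (7 + s)/(-¾ + 2*I))
C = 229618 (C = -7 + (229760 - 1*135) = -7 + (229760 - 135) = -7 + 229625 = 229618)
Y(F(19, 10)) - C = -28*(7 + 10)/(-3 + 8*19) - 1*229618 = -28*17/(-3 + 152) - 229618 = -28*17/149 - 229618 = -7*68/149 - 229618 = -476/149 - 229618 = -34213558/149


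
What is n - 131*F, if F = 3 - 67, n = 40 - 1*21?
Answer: 8403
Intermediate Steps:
n = 19 (n = 40 - 21 = 19)
F = -64
n - 131*F = 19 - 131*(-64) = 19 + 8384 = 8403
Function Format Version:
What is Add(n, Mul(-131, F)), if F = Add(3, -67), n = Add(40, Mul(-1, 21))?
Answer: 8403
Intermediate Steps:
n = 19 (n = Add(40, -21) = 19)
F = -64
Add(n, Mul(-131, F)) = Add(19, Mul(-131, -64)) = Add(19, 8384) = 8403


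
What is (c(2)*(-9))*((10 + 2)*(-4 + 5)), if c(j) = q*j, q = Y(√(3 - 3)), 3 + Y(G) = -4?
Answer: 1512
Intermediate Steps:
Y(G) = -7 (Y(G) = -3 - 4 = -7)
q = -7
c(j) = -7*j
(c(2)*(-9))*((10 + 2)*(-4 + 5)) = (-7*2*(-9))*((10 + 2)*(-4 + 5)) = (-14*(-9))*(12*1) = 126*12 = 1512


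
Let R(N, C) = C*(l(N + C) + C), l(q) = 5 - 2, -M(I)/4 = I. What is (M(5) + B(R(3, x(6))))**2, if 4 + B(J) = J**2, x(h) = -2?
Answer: 400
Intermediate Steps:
M(I) = -4*I
l(q) = 3
R(N, C) = C*(3 + C)
B(J) = -4 + J**2
(M(5) + B(R(3, x(6))))**2 = (-4*5 + (-4 + (-2*(3 - 2))**2))**2 = (-20 + (-4 + (-2*1)**2))**2 = (-20 + (-4 + (-2)**2))**2 = (-20 + (-4 + 4))**2 = (-20 + 0)**2 = (-20)**2 = 400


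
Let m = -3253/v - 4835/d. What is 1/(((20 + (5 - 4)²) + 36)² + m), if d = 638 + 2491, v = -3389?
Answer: 10604181/34446776891 ≈ 0.00030784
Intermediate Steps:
d = 3129
m = -6207178/10604181 (m = -3253/(-3389) - 4835/3129 = -3253*(-1/3389) - 4835*1/3129 = 3253/3389 - 4835/3129 = -6207178/10604181 ≈ -0.58535)
1/(((20 + (5 - 4)²) + 36)² + m) = 1/(((20 + (5 - 4)²) + 36)² - 6207178/10604181) = 1/(((20 + 1²) + 36)² - 6207178/10604181) = 1/(((20 + 1) + 36)² - 6207178/10604181) = 1/((21 + 36)² - 6207178/10604181) = 1/(57² - 6207178/10604181) = 1/(3249 - 6207178/10604181) = 1/(34446776891/10604181) = 10604181/34446776891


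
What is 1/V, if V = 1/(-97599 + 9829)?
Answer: -87770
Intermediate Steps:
V = -1/87770 (V = 1/(-87770) = -1/87770 ≈ -1.1393e-5)
1/V = 1/(-1/87770) = -87770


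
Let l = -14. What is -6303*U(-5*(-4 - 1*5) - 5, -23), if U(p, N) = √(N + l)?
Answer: -6303*I*√37 ≈ -38340.0*I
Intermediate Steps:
U(p, N) = √(-14 + N) (U(p, N) = √(N - 14) = √(-14 + N))
-6303*U(-5*(-4 - 1*5) - 5, -23) = -6303*√(-14 - 23) = -6303*I*√37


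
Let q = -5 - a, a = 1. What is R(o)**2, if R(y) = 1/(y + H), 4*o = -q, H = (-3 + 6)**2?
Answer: 4/441 ≈ 0.0090703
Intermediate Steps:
H = 9 (H = 3**2 = 9)
q = -6 (q = -5 - 1*1 = -5 - 1 = -6)
o = 3/2 (o = (-1*(-6))/4 = (1/4)*6 = 3/2 ≈ 1.5000)
R(y) = 1/(9 + y) (R(y) = 1/(y + 9) = 1/(9 + y))
R(o)**2 = (1/(9 + 3/2))**2 = (1/(21/2))**2 = (2/21)**2 = 4/441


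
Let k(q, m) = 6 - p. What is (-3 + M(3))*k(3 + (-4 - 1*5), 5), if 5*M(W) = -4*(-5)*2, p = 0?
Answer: 30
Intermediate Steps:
k(q, m) = 6 (k(q, m) = 6 - 1*0 = 6 + 0 = 6)
M(W) = 8 (M(W) = (-4*(-5)*2)/5 = (20*2)/5 = (⅕)*40 = 8)
(-3 + M(3))*k(3 + (-4 - 1*5), 5) = (-3 + 8)*6 = 5*6 = 30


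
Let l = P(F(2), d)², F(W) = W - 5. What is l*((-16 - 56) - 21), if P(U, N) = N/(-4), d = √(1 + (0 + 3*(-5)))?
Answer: 651/8 ≈ 81.375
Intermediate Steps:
F(W) = -5 + W
d = I*√14 (d = √(1 + (0 - 15)) = √(1 - 15) = √(-14) = I*√14 ≈ 3.7417*I)
P(U, N) = -N/4 (P(U, N) = N*(-¼) = -N/4)
l = -7/8 (l = (-I*√14/4)² = -7/8 ≈ -0.87500)
l*((-16 - 56) - 21) = -7*((-16 - 56) - 21)/8 = -7*(-72 - 21)/8 = -7/8*(-93) = 651/8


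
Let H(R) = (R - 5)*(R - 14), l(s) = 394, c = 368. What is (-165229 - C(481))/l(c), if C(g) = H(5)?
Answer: -165229/394 ≈ -419.36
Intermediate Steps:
H(R) = (-14 + R)*(-5 + R) (H(R) = (-5 + R)*(-14 + R) = (-14 + R)*(-5 + R))
C(g) = 0 (C(g) = 70 + 5² - 19*5 = 70 + 25 - 95 = 0)
(-165229 - C(481))/l(c) = (-165229 - 1*0)/394 = (-165229 + 0)*(1/394) = -165229*1/394 = -165229/394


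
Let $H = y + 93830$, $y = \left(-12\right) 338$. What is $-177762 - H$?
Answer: $-267536$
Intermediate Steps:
$y = -4056$
$H = 89774$ ($H = -4056 + 93830 = 89774$)
$-177762 - H = -177762 - 89774 = -267536$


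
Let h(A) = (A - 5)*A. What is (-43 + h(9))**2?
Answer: 49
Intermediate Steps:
h(A) = A*(-5 + A) (h(A) = (-5 + A)*A = A*(-5 + A))
(-43 + h(9))**2 = (-43 + 9*(-5 + 9))**2 = (-43 + 9*4)**2 = (-43 + 36)**2 = (-7)**2 = 49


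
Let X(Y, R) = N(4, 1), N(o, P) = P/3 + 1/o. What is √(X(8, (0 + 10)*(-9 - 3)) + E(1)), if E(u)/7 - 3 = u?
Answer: 7*√21/6 ≈ 5.3463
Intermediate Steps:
E(u) = 21 + 7*u
N(o, P) = 1/o + P/3 (N(o, P) = P*(⅓) + 1/o = P/3 + 1/o = 1/o + P/3)
X(Y, R) = 7/12 (X(Y, R) = 1/4 + (⅓)*1 = ¼ + ⅓ = 7/12)
√(X(8, (0 + 10)*(-9 - 3)) + E(1)) = √(7/12 + (21 + 7*1)) = √(7/12 + (21 + 7)) = √(7/12 + 28) = √(343/12) = 7*√21/6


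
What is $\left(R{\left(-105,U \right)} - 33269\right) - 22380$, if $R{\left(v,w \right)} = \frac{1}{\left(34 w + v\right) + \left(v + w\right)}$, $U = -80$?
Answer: $- \frac{167503491}{3010} \approx -55649.0$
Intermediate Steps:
$R{\left(v,w \right)} = \frac{1}{2 v + 35 w}$ ($R{\left(v,w \right)} = \frac{1}{\left(v + 34 w\right) + \left(v + w\right)} = \frac{1}{2 v + 35 w}$)
$\left(R{\left(-105,U \right)} - 33269\right) - 22380 = \left(\frac{1}{2 \left(-105\right) + 35 \left(-80\right)} - 33269\right) - 22380 = \left(\frac{1}{-210 - 2800} - 33269\right) - 22380 = \left(\frac{1}{-3010} - 33269\right) - 22380 = \left(- \frac{1}{3010} - 33269\right) - 22380 = - \frac{100139691}{3010} - 22380 = - \frac{167503491}{3010}$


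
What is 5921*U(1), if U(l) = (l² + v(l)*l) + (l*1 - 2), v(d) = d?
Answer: 5921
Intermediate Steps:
U(l) = -2 + l + 2*l² (U(l) = (l² + l*l) + (l*1 - 2) = (l² + l²) + (l - 2) = 2*l² + (-2 + l) = -2 + l + 2*l²)
5921*U(1) = 5921*(-2 + 1 + 2*1²) = 5921*(-2 + 1 + 2*1) = 5921*(-2 + 1 + 2) = 5921*1 = 5921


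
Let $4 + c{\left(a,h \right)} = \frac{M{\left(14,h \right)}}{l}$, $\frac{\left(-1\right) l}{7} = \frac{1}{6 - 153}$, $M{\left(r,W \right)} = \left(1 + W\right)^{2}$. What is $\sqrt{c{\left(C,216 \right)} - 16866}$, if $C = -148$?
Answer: $\sqrt{971999} \approx 985.9$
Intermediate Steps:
$l = \frac{1}{21}$ ($l = - \frac{7}{6 - 153} = - \frac{7}{-147} = \left(-7\right) \left(- \frac{1}{147}\right) = \frac{1}{21} \approx 0.047619$)
$c{\left(a,h \right)} = -4 + 21 \left(1 + h\right)^{2}$ ($c{\left(a,h \right)} = -4 + \left(1 + h\right)^{2} \frac{1}{\frac{1}{21}} = -4 + \left(1 + h\right)^{2} \cdot 21 = -4 + 21 \left(1 + h\right)^{2}$)
$\sqrt{c{\left(C,216 \right)} - 16866} = \sqrt{\left(-4 + 21 \left(1 + 216\right)^{2}\right) - 16866} = \sqrt{\left(-4 + 21 \cdot 217^{2}\right) - 16866} = \sqrt{\left(-4 + 21 \cdot 47089\right) - 16866} = \sqrt{\left(-4 + 988869\right) - 16866} = \sqrt{988865 - 16866} = \sqrt{971999}$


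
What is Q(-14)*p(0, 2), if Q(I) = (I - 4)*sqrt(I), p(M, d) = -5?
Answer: 90*I*sqrt(14) ≈ 336.75*I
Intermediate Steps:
Q(I) = sqrt(I)*(-4 + I) (Q(I) = (-4 + I)*sqrt(I) = sqrt(I)*(-4 + I))
Q(-14)*p(0, 2) = (sqrt(-14)*(-4 - 14))*(-5) = ((I*sqrt(14))*(-18))*(-5) = -18*I*sqrt(14)*(-5) = 90*I*sqrt(14)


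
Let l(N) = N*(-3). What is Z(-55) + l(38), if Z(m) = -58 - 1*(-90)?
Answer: -82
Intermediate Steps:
l(N) = -3*N
Z(m) = 32 (Z(m) = -58 + 90 = 32)
Z(-55) + l(38) = 32 - 3*38 = 32 - 114 = -82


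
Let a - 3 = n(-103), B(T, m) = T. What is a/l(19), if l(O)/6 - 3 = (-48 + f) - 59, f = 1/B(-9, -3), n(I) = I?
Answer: 150/937 ≈ 0.16009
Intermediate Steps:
a = -100 (a = 3 - 103 = -100)
f = -1/9 (f = 1/(-9) = -1/9 ≈ -0.11111)
l(O) = -1874/3 (l(O) = 18 + 6*((-48 - 1/9) - 59) = 18 + 6*(-433/9 - 59) = 18 + 6*(-964/9) = 18 - 1928/3 = -1874/3)
a/l(19) = -100/(-1874/3) = -100*(-3/1874) = 150/937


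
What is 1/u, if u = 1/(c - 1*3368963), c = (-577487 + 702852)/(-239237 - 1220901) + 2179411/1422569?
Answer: -6997828568343144653/2077147054522 ≈ -3.3690e+6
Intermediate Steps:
c = 3003900456033/2077147054522 (c = 125365/(-1460138) + 2179411*(1/1422569) = 125365*(-1/1460138) + 2179411/1422569 = -125365/1460138 + 2179411/1422569 = 3003900456033/2077147054522 ≈ 1.4462)
u = -2077147054522/6997828568343144653 (u = 1/(3003900456033/2077147054522 - 1*3368963) = 1/(3003900456033/2077147054522 - 3368963) = 1/(-6997828568343144653/2077147054522) = -2077147054522/6997828568343144653 ≈ -2.9683e-7)
1/u = 1/(-2077147054522/6997828568343144653) = -6997828568343144653/2077147054522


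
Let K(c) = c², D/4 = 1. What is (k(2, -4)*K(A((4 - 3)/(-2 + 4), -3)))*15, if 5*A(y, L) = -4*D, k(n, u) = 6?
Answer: 4608/5 ≈ 921.60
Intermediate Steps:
D = 4 (D = 4*1 = 4)
A(y, L) = -16/5 (A(y, L) = (-4*4)/5 = (⅕)*(-16) = -16/5)
(k(2, -4)*K(A((4 - 3)/(-2 + 4), -3)))*15 = (6*(-16/5)²)*15 = (6*(256/25))*15 = (1536/25)*15 = 4608/5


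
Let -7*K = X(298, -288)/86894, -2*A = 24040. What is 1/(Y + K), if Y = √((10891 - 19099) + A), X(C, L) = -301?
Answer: 3736442/152732874051657 - 15101134472*I*√5057/152732874051657 ≈ 2.4464e-8 - 0.0070311*I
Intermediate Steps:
A = -12020 (A = -½*24040 = -12020)
K = 43/86894 (K = -(-43)/86894 = -⅐*(-301/86894) = 43/86894 ≈ 0.00049486)
Y = 2*I*√5057 (Y = √((10891 - 19099) - 12020) = √(-8208 - 12020) = √(-20228) = 2*I*√5057 ≈ 142.23*I)
1/(Y + K) = 1/(2*I*√5057 + 43/86894) = 1/(43/86894 + 2*I*√5057)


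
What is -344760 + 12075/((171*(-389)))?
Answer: -7644367505/22173 ≈ -3.4476e+5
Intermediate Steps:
-344760 + 12075/((171*(-389))) = -344760 + 12075/(-66519) = -344760 + 12075*(-1/66519) = -344760 - 4025/22173 = -7644367505/22173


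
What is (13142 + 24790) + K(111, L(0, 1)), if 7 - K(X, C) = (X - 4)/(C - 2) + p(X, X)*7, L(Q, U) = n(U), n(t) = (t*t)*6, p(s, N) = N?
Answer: 148541/4 ≈ 37135.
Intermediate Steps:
n(t) = 6*t² (n(t) = t²*6 = 6*t²)
L(Q, U) = 6*U²
K(X, C) = 7 - 7*X - (-4 + X)/(-2 + C) (K(X, C) = 7 - ((X - 4)/(C - 2) + X*7) = 7 - ((-4 + X)/(-2 + C) + 7*X) = 7 - (7*X + (-4 + X)/(-2 + C)) = 7 + (-7*X - (-4 + X)/(-2 + C)) = 7 - 7*X - (-4 + X)/(-2 + C))
(13142 + 24790) + K(111, L(0, 1)) = (13142 + 24790) + (-10 + 7*(6*1²) + 13*111 - 7*6*1²*111)/(-2 + 6*1²) = 37932 + (-10 + 7*(6*1) + 1443 - 7*6*1*111)/(-2 + 6*1) = 37932 + (-10 + 7*6 + 1443 - 7*6*111)/(-2 + 6) = 37932 + (-10 + 42 + 1443 - 4662)/4 = 37932 + (¼)*(-3187) = 37932 - 3187/4 = 148541/4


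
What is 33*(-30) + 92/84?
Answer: -20767/21 ≈ -988.90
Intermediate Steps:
33*(-30) + 92/84 = -990 + 92*(1/84) = -990 + 23/21 = -20767/21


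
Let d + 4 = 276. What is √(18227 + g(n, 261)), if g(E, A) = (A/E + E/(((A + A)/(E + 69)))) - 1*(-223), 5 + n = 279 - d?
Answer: √562551454/174 ≈ 136.31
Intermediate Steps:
d = 272 (d = -4 + 276 = 272)
n = 2 (n = -5 + (279 - 1*272) = -5 + (279 - 272) = -5 + 7 = 2)
g(E, A) = 223 + A/E + E*(69 + E)/(2*A) (g(E, A) = (A/E + E/(((2*A)/(69 + E)))) + 223 = (A/E + E/((2*A/(69 + E)))) + 223 = (A/E + E*((69 + E)/(2*A))) + 223 = (A/E + E*(69 + E)/(2*A)) + 223 = 223 + A/E + E*(69 + E)/(2*A))
√(18227 + g(n, 261)) = √(18227 + (223 + 261/2 + (½)*2²/261 + (69/2)*2/261)) = √(18227 + (223 + 261*(½) + (½)*(1/261)*4 + (69/2)*2*(1/261))) = √(18227 + (223 + 261/2 + 2/261 + 23/87)) = √(18227 + 184669/522) = √(9699163/522) = √562551454/174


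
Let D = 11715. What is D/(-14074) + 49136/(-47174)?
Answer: -622091737/331963438 ≈ -1.8740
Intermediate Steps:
D/(-14074) + 49136/(-47174) = 11715/(-14074) + 49136/(-47174) = 11715*(-1/14074) + 49136*(-1/47174) = -11715/14074 - 24568/23587 = -622091737/331963438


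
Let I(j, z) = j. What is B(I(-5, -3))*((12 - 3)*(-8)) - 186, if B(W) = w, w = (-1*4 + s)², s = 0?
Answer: -1338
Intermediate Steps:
w = 16 (w = (-1*4 + 0)² = (-4 + 0)² = (-4)² = 16)
B(W) = 16
B(I(-5, -3))*((12 - 3)*(-8)) - 186 = 16*((12 - 3)*(-8)) - 186 = 16*(9*(-8)) - 186 = 16*(-72) - 186 = -1152 - 186 = -1338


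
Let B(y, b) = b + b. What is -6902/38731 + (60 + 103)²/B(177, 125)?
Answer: 146759777/1383250 ≈ 106.10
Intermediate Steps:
B(y, b) = 2*b
-6902/38731 + (60 + 103)²/B(177, 125) = -6902/38731 + (60 + 103)²/((2*125)) = -6902*1/38731 + 163²/250 = -986/5533 + 26569*(1/250) = -986/5533 + 26569/250 = 146759777/1383250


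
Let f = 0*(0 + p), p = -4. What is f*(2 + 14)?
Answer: 0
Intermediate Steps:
f = 0 (f = 0*(0 - 4) = 0*(-4) = 0)
f*(2 + 14) = 0*(2 + 14) = 0*16 = 0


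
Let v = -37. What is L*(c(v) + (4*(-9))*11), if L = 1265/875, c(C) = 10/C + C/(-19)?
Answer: -70133877/123025 ≈ -570.08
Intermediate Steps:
c(C) = 10/C - C/19 (c(C) = 10/C + C*(-1/19) = 10/C - C/19)
L = 253/175 (L = 1265*(1/875) = 253/175 ≈ 1.4457)
L*(c(v) + (4*(-9))*11) = 253*((10/(-37) - 1/19*(-37)) + (4*(-9))*11)/175 = 253*((10*(-1/37) + 37/19) - 36*11)/175 = 253*((-10/37 + 37/19) - 396)/175 = 253*(1179/703 - 396)/175 = (253/175)*(-277209/703) = -70133877/123025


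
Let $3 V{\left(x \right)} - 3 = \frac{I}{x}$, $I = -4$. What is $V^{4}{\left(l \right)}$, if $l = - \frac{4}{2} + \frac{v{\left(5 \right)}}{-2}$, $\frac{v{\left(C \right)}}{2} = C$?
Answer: $\frac{390625}{194481} \approx 2.0086$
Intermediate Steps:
$v{\left(C \right)} = 2 C$
$l = -7$ ($l = - \frac{4}{2} + \frac{2 \cdot 5}{-2} = \left(-4\right) \frac{1}{2} + 10 \left(- \frac{1}{2}\right) = -2 - 5 = -7$)
$V{\left(x \right)} = 1 - \frac{4}{3 x}$ ($V{\left(x \right)} = 1 + \frac{\left(-4\right) \frac{1}{x}}{3} = 1 - \frac{4}{3 x}$)
$V^{4}{\left(l \right)} = \left(\frac{- \frac{4}{3} - 7}{-7}\right)^{4} = \left(\left(- \frac{1}{7}\right) \left(- \frac{25}{3}\right)\right)^{4} = \left(\frac{25}{21}\right)^{4} = \frac{390625}{194481}$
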